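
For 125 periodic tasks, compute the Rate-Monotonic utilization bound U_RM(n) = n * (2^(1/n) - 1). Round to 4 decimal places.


Compute 2^(1/125) = 1.0055605804
Subtract 1: 1.0055605804 - 1 = 0.0055605804
Multiply by n: 125 * 0.0055605804 = 0.6950725500
Round to 4 dp: 0.6951

0.6951


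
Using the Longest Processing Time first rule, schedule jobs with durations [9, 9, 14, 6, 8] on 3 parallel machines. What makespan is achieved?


Sort jobs in decreasing order (LPT): [14, 9, 9, 8, 6]
Assign each job to the least loaded machine:
  Machine 1: jobs [14], load = 14
  Machine 2: jobs [9, 8], load = 17
  Machine 3: jobs [9, 6], load = 15
Makespan = max load = 17

17


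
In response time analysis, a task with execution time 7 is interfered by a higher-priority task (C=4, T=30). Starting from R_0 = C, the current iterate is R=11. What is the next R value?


R_next = C + ceil(R_prev / T_hp) * C_hp
ceil(11 / 30) = ceil(0.3667) = 1
Interference = 1 * 4 = 4
R_next = 7 + 4 = 11
R_next = R_prev, so the iteration has converged (response time = 11).

11


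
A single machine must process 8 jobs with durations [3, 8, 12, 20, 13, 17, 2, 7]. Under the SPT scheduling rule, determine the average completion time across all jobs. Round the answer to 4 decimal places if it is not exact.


Sort jobs by processing time (SPT order): [2, 3, 7, 8, 12, 13, 17, 20]
Compute completion times sequentially:
  Job 1: processing = 2, completes at 2
  Job 2: processing = 3, completes at 5
  Job 3: processing = 7, completes at 12
  Job 4: processing = 8, completes at 20
  Job 5: processing = 12, completes at 32
  Job 6: processing = 13, completes at 45
  Job 7: processing = 17, completes at 62
  Job 8: processing = 20, completes at 82
Sum of completion times = 260
Average completion time = 260/8 = 32.5

32.5


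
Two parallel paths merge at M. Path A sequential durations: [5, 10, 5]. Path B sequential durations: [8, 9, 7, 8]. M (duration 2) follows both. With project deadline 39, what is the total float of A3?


Forward pass: ES(A3) = sum of predecessors on chain A = 15
EF = ES + duration = 15 + 5 = 20
Backward pass: LF(M) = deadline = 39; LS(M) = 39 - 2 = 37
LF(A3) = LS(M) - sum(successors on chain A) = 37 - 0 = 37
LS = LF - duration = 37 - 5 = 32
Total float = LS - ES = 32 - 15 = 17

17


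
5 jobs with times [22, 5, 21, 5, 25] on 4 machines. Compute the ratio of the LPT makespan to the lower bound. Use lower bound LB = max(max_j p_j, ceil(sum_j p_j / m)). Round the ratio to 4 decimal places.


LPT order: [25, 22, 21, 5, 5]
Machine loads after assignment: [25, 22, 21, 10]
LPT makespan = 25
Lower bound = max(max_job, ceil(total/4)) = max(25, 20) = 25
Ratio = 25 / 25 = 1.0

1.0


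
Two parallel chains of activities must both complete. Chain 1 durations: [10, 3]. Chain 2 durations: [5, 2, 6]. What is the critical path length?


Path A total = 10 + 3 = 13
Path B total = 5 + 2 + 6 = 13
Critical path = longest path = max(13, 13) = 13

13


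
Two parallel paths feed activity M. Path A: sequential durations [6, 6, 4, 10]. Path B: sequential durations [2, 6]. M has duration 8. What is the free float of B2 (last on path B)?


ES(B2) = sum of predecessors on chain B = 2
EF(B2) = ES + duration = 2 + 6 = 8
Successor of B2 is M. ES(M) = max(sum(A), sum(B)) = max(26, 8) = 26
Free float = ES(successor) - EF(current) = 26 - 8 = 18

18


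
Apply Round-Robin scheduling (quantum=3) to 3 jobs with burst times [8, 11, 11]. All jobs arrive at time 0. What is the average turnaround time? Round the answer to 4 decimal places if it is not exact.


Time quantum = 3
Execution trace:
  J1 runs 3 units, time = 3
  J2 runs 3 units, time = 6
  J3 runs 3 units, time = 9
  J1 runs 3 units, time = 12
  J2 runs 3 units, time = 15
  J3 runs 3 units, time = 18
  J1 runs 2 units, time = 20
  J2 runs 3 units, time = 23
  J3 runs 3 units, time = 26
  J2 runs 2 units, time = 28
  J3 runs 2 units, time = 30
Finish times: [20, 28, 30]
Average turnaround = 78/3 = 26.0

26.0


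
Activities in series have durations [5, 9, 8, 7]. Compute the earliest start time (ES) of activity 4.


Activity 4 starts after activities 1 through 3 complete.
Predecessor durations: [5, 9, 8]
ES = 5 + 9 + 8 = 22

22


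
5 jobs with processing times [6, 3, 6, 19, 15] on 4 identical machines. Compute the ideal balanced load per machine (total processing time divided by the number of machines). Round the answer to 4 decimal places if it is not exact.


Total processing time = 6 + 3 + 6 + 19 + 15 = 49
Number of machines = 4
Ideal balanced load = 49 / 4 = 12.25

12.25


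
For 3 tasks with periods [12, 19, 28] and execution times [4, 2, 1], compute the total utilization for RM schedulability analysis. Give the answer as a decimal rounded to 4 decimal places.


Compute individual utilizations (exact fractions):
  Task 1: C/T = 4/12 = 1/3 (approx. 0.3333)
  Task 2: C/T = 2/19 (approx. 0.1053)
  Task 3: C/T = 1/28 (approx. 0.0357)
Total utilization U = 1/3 + 2/19 + 1/28 = 757/1596
Rounded to 4 decimal places: U = 0.4743
RM (Liu & Layland) bound for 3 tasks = 0.779763; compare with U = 757/1596 (approx. 0.474311)
U <= bound, so schedulable by RM sufficient condition.

0.4743


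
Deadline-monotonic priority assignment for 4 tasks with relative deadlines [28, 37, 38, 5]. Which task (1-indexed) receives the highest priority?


Sort tasks by relative deadline (ascending):
  Task 4: deadline = 5
  Task 1: deadline = 28
  Task 2: deadline = 37
  Task 3: deadline = 38
Priority order (highest first): [4, 1, 2, 3]
Highest priority task = 4

4


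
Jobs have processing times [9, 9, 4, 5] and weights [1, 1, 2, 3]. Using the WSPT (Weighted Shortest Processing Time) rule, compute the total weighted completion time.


Compute p/w ratios and sort ascending (WSPT): [(5, 3), (4, 2), (9, 1), (9, 1)]
Compute weighted completion times:
  Job (p=5,w=3): C=5, w*C=3*5=15
  Job (p=4,w=2): C=9, w*C=2*9=18
  Job (p=9,w=1): C=18, w*C=1*18=18
  Job (p=9,w=1): C=27, w*C=1*27=27
Total weighted completion time = 78

78


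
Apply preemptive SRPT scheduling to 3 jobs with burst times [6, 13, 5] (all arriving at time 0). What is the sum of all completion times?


Since all jobs arrive at t=0, SRPT equals SPT ordering.
SPT order: [5, 6, 13]
Completion times:
  Job 1: p=5, C=5
  Job 2: p=6, C=11
  Job 3: p=13, C=24
Total completion time = 5 + 11 + 24 = 40

40


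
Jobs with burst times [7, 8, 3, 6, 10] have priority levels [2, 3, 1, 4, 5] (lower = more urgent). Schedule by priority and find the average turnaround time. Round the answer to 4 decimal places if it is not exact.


Sort by priority (ascending = highest first):
Order: [(1, 3), (2, 7), (3, 8), (4, 6), (5, 10)]
Completion times:
  Priority 1, burst=3, C=3
  Priority 2, burst=7, C=10
  Priority 3, burst=8, C=18
  Priority 4, burst=6, C=24
  Priority 5, burst=10, C=34
Average turnaround = 89/5 = 17.8

17.8


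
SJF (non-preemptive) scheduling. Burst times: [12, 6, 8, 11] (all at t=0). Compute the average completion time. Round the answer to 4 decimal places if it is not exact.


SJF order (ascending): [6, 8, 11, 12]
Completion times:
  Job 1: burst=6, C=6
  Job 2: burst=8, C=14
  Job 3: burst=11, C=25
  Job 4: burst=12, C=37
Average completion = 82/4 = 20.5

20.5


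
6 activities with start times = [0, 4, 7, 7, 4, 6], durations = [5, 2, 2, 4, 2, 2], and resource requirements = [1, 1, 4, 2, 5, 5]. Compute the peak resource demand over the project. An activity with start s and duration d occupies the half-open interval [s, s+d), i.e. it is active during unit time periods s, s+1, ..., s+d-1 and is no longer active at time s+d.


Each activity i is active on [start_i, start_i + duration_i).
Compute total resource usage per time slot:
  t=0: active resources = [1], total = 1
  t=1: active resources = [1], total = 1
  t=2: active resources = [1], total = 1
  t=3: active resources = [1], total = 1
  t=4: active resources = [1, 1, 5], total = 7
  t=5: active resources = [1, 5], total = 6
  t=6: active resources = [5], total = 5
  t=7: active resources = [4, 2, 5], total = 11
  t=8: active resources = [4, 2], total = 6
  t=9: active resources = [2], total = 2
  t=10: active resources = [2], total = 2
Peak resource demand = 11

11


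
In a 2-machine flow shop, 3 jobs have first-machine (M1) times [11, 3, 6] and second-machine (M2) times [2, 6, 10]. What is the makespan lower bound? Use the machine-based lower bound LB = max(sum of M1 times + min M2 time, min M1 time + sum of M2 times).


LB1 = sum(M1 times) + min(M2 times) = 20 + 2 = 22
LB2 = min(M1 times) + sum(M2 times) = 3 + 18 = 21
Lower bound = max(LB1, LB2) = max(22, 21) = 22

22


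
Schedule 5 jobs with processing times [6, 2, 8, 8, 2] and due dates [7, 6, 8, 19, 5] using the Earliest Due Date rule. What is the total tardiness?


Sort by due date (EDD order): [(2, 5), (2, 6), (6, 7), (8, 8), (8, 19)]
Compute completion times and tardiness:
  Job 1: p=2, d=5, C=2, tardiness=max(0,2-5)=0
  Job 2: p=2, d=6, C=4, tardiness=max(0,4-6)=0
  Job 3: p=6, d=7, C=10, tardiness=max(0,10-7)=3
  Job 4: p=8, d=8, C=18, tardiness=max(0,18-8)=10
  Job 5: p=8, d=19, C=26, tardiness=max(0,26-19)=7
Total tardiness = 20

20


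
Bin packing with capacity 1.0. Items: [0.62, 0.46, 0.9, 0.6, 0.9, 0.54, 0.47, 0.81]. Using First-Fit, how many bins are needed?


Place items sequentially using First-Fit:
  Item 0.62 -> new Bin 1
  Item 0.46 -> new Bin 2
  Item 0.9 -> new Bin 3
  Item 0.6 -> new Bin 4
  Item 0.9 -> new Bin 5
  Item 0.54 -> Bin 2 (now 1.0)
  Item 0.47 -> new Bin 6
  Item 0.81 -> new Bin 7
Total bins used = 7

7


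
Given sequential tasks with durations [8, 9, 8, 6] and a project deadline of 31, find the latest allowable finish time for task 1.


LF(activity 1) = deadline - sum of successor durations
Successors: activities 2 through 4 with durations [9, 8, 6]
Sum of successor durations = 23
LF = 31 - 23 = 8

8


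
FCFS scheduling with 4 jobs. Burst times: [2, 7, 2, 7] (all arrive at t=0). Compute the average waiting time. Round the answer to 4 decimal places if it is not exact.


FCFS order (as given): [2, 7, 2, 7]
Waiting times:
  Job 1: wait = 0
  Job 2: wait = 2
  Job 3: wait = 9
  Job 4: wait = 11
Sum of waiting times = 22
Average waiting time = 22/4 = 5.5

5.5


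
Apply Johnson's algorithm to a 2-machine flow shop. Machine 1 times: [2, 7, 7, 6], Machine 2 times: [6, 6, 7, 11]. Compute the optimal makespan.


Apply Johnson's rule:
  Group 1 (a <= b): [(1, 2, 6), (4, 6, 11), (3, 7, 7)]
  Group 2 (a > b): [(2, 7, 6)]
Optimal job order: [1, 4, 3, 2]
Schedule:
  Job 1: M1 done at 2, M2 done at 8
  Job 4: M1 done at 8, M2 done at 19
  Job 3: M1 done at 15, M2 done at 26
  Job 2: M1 done at 22, M2 done at 32
Makespan = 32

32


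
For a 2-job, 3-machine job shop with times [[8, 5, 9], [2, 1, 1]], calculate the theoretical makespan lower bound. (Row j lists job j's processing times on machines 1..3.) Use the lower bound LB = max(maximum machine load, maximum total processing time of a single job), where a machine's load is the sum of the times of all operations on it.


Machine loads:
  Machine 1: 8 + 2 = 10
  Machine 2: 5 + 1 = 6
  Machine 3: 9 + 1 = 10
Max machine load = 10
Job totals:
  Job 1: 22
  Job 2: 4
Max job total = 22
Lower bound = max(10, 22) = 22

22


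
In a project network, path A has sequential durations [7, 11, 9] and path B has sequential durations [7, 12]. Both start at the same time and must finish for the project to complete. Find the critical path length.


Path A total = 7 + 11 + 9 = 27
Path B total = 7 + 12 = 19
Critical path = longest path = max(27, 19) = 27

27


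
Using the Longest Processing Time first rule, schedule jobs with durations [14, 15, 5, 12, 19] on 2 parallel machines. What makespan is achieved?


Sort jobs in decreasing order (LPT): [19, 15, 14, 12, 5]
Assign each job to the least loaded machine:
  Machine 1: jobs [19, 12], load = 31
  Machine 2: jobs [15, 14, 5], load = 34
Makespan = max load = 34

34


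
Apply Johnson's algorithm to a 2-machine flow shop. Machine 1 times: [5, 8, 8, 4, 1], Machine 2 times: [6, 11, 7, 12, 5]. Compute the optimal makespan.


Apply Johnson's rule:
  Group 1 (a <= b): [(5, 1, 5), (4, 4, 12), (1, 5, 6), (2, 8, 11)]
  Group 2 (a > b): [(3, 8, 7)]
Optimal job order: [5, 4, 1, 2, 3]
Schedule:
  Job 5: M1 done at 1, M2 done at 6
  Job 4: M1 done at 5, M2 done at 18
  Job 1: M1 done at 10, M2 done at 24
  Job 2: M1 done at 18, M2 done at 35
  Job 3: M1 done at 26, M2 done at 42
Makespan = 42

42


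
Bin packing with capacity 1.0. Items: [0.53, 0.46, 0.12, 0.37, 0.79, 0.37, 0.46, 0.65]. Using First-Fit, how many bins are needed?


Place items sequentially using First-Fit:
  Item 0.53 -> new Bin 1
  Item 0.46 -> Bin 1 (now 0.99)
  Item 0.12 -> new Bin 2
  Item 0.37 -> Bin 2 (now 0.49)
  Item 0.79 -> new Bin 3
  Item 0.37 -> Bin 2 (now 0.86)
  Item 0.46 -> new Bin 4
  Item 0.65 -> new Bin 5
Total bins used = 5

5


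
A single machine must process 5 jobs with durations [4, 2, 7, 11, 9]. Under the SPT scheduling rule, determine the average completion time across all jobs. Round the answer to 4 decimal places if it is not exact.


Sort jobs by processing time (SPT order): [2, 4, 7, 9, 11]
Compute completion times sequentially:
  Job 1: processing = 2, completes at 2
  Job 2: processing = 4, completes at 6
  Job 3: processing = 7, completes at 13
  Job 4: processing = 9, completes at 22
  Job 5: processing = 11, completes at 33
Sum of completion times = 76
Average completion time = 76/5 = 15.2

15.2


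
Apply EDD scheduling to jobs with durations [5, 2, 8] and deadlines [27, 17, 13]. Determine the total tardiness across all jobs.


Sort by due date (EDD order): [(8, 13), (2, 17), (5, 27)]
Compute completion times and tardiness:
  Job 1: p=8, d=13, C=8, tardiness=max(0,8-13)=0
  Job 2: p=2, d=17, C=10, tardiness=max(0,10-17)=0
  Job 3: p=5, d=27, C=15, tardiness=max(0,15-27)=0
Total tardiness = 0

0


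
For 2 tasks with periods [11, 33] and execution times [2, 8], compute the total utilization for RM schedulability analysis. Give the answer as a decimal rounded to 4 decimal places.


Compute individual utilizations (exact fractions):
  Task 1: C/T = 2/11 (approx. 0.1818)
  Task 2: C/T = 8/33 (approx. 0.2424)
Total utilization U = 2/11 + 8/33 = 14/33
Rounded to 4 decimal places: U = 0.4242
RM (Liu & Layland) bound for 2 tasks = 0.828427; compare with U = 14/33 (approx. 0.424242)
U <= bound, so schedulable by RM sufficient condition.

0.4242


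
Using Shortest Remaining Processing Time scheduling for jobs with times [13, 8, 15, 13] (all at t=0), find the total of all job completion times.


Since all jobs arrive at t=0, SRPT equals SPT ordering.
SPT order: [8, 13, 13, 15]
Completion times:
  Job 1: p=8, C=8
  Job 2: p=13, C=21
  Job 3: p=13, C=34
  Job 4: p=15, C=49
Total completion time = 8 + 21 + 34 + 49 = 112

112


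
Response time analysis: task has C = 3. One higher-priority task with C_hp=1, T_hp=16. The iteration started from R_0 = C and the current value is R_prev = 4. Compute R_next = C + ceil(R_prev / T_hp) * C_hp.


R_next = C + ceil(R_prev / T_hp) * C_hp
ceil(4 / 16) = ceil(0.25) = 1
Interference = 1 * 1 = 1
R_next = 3 + 1 = 4
R_next = R_prev, so the iteration has converged (response time = 4).

4


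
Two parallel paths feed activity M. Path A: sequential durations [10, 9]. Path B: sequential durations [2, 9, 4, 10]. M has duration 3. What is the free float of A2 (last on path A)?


ES(A2) = sum of predecessors on chain A = 10
EF(A2) = ES + duration = 10 + 9 = 19
Successor of A2 is M. ES(M) = max(sum(A), sum(B)) = max(19, 25) = 25
Free float = ES(successor) - EF(current) = 25 - 19 = 6

6


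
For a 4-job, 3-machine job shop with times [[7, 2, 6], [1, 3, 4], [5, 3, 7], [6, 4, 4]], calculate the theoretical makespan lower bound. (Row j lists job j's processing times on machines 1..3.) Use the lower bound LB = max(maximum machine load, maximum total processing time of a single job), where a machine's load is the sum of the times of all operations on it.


Machine loads:
  Machine 1: 7 + 1 + 5 + 6 = 19
  Machine 2: 2 + 3 + 3 + 4 = 12
  Machine 3: 6 + 4 + 7 + 4 = 21
Max machine load = 21
Job totals:
  Job 1: 15
  Job 2: 8
  Job 3: 15
  Job 4: 14
Max job total = 15
Lower bound = max(21, 15) = 21

21


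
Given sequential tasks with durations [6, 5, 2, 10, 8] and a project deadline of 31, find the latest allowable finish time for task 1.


LF(activity 1) = deadline - sum of successor durations
Successors: activities 2 through 5 with durations [5, 2, 10, 8]
Sum of successor durations = 25
LF = 31 - 25 = 6

6


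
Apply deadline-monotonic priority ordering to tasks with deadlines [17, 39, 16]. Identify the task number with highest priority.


Sort tasks by relative deadline (ascending):
  Task 3: deadline = 16
  Task 1: deadline = 17
  Task 2: deadline = 39
Priority order (highest first): [3, 1, 2]
Highest priority task = 3

3


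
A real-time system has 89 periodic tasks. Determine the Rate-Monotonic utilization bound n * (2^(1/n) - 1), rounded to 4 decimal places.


Compute 2^(1/89) = 1.0078185773
Subtract 1: 1.0078185773 - 1 = 0.0078185773
Multiply by n: 89 * 0.0078185773 = 0.6958533797
Round to 4 dp: 0.6959

0.6959


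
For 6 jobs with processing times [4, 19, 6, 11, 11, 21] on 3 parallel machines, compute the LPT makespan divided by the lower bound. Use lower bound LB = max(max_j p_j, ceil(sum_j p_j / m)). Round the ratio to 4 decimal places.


LPT order: [21, 19, 11, 11, 6, 4]
Machine loads after assignment: [25, 25, 22]
LPT makespan = 25
Lower bound = max(max_job, ceil(total/3)) = max(21, 24) = 24
Ratio = 25 / 24 = 1.0417

1.0417


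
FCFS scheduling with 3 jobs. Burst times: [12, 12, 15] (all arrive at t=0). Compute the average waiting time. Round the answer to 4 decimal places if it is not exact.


FCFS order (as given): [12, 12, 15]
Waiting times:
  Job 1: wait = 0
  Job 2: wait = 12
  Job 3: wait = 24
Sum of waiting times = 36
Average waiting time = 36/3 = 12.0

12.0


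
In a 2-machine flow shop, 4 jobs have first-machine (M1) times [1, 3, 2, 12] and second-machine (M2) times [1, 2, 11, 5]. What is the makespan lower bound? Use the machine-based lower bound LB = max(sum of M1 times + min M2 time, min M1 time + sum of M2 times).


LB1 = sum(M1 times) + min(M2 times) = 18 + 1 = 19
LB2 = min(M1 times) + sum(M2 times) = 1 + 19 = 20
Lower bound = max(LB1, LB2) = max(19, 20) = 20

20


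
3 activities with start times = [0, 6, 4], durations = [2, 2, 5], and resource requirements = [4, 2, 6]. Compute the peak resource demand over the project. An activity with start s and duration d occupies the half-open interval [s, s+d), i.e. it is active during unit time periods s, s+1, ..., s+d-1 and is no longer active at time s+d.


Each activity i is active on [start_i, start_i + duration_i).
Compute total resource usage per time slot:
  t=0: active resources = [4], total = 4
  t=1: active resources = [4], total = 4
  t=2: active resources = [], total = 0
  t=3: active resources = [], total = 0
  t=4: active resources = [6], total = 6
  t=5: active resources = [6], total = 6
  t=6: active resources = [2, 6], total = 8
  t=7: active resources = [2, 6], total = 8
  t=8: active resources = [6], total = 6
Peak resource demand = 8

8


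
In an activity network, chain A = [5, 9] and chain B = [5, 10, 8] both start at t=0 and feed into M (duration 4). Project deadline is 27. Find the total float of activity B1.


Forward pass: ES(B1) = sum of predecessors on chain B = 0
EF = ES + duration = 0 + 5 = 5
Backward pass: LF(M) = deadline = 27; LS(M) = 27 - 4 = 23
LF(B1) = LS(M) - sum(successors on chain B) = 23 - 18 = 5
LS = LF - duration = 5 - 5 = 0
Total float = LS - ES = 0 - 0 = 0

0


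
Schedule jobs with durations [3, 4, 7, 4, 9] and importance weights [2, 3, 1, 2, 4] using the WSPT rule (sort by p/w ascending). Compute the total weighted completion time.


Compute p/w ratios and sort ascending (WSPT): [(4, 3), (3, 2), (4, 2), (9, 4), (7, 1)]
Compute weighted completion times:
  Job (p=4,w=3): C=4, w*C=3*4=12
  Job (p=3,w=2): C=7, w*C=2*7=14
  Job (p=4,w=2): C=11, w*C=2*11=22
  Job (p=9,w=4): C=20, w*C=4*20=80
  Job (p=7,w=1): C=27, w*C=1*27=27
Total weighted completion time = 155

155


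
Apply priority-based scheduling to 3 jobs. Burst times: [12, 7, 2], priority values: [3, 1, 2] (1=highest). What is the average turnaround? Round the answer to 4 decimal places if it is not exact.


Sort by priority (ascending = highest first):
Order: [(1, 7), (2, 2), (3, 12)]
Completion times:
  Priority 1, burst=7, C=7
  Priority 2, burst=2, C=9
  Priority 3, burst=12, C=21
Average turnaround = 37/3 = 12.3333

12.3333


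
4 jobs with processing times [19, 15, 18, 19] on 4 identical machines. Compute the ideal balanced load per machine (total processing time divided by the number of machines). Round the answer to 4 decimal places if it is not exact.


Total processing time = 19 + 15 + 18 + 19 = 71
Number of machines = 4
Ideal balanced load = 71 / 4 = 17.75

17.75


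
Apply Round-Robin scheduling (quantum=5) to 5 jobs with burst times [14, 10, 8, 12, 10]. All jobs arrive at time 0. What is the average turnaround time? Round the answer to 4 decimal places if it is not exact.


Time quantum = 5
Execution trace:
  J1 runs 5 units, time = 5
  J2 runs 5 units, time = 10
  J3 runs 5 units, time = 15
  J4 runs 5 units, time = 20
  J5 runs 5 units, time = 25
  J1 runs 5 units, time = 30
  J2 runs 5 units, time = 35
  J3 runs 3 units, time = 38
  J4 runs 5 units, time = 43
  J5 runs 5 units, time = 48
  J1 runs 4 units, time = 52
  J4 runs 2 units, time = 54
Finish times: [52, 35, 38, 54, 48]
Average turnaround = 227/5 = 45.4

45.4


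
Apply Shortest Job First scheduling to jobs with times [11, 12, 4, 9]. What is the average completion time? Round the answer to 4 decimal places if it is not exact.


SJF order (ascending): [4, 9, 11, 12]
Completion times:
  Job 1: burst=4, C=4
  Job 2: burst=9, C=13
  Job 3: burst=11, C=24
  Job 4: burst=12, C=36
Average completion = 77/4 = 19.25

19.25


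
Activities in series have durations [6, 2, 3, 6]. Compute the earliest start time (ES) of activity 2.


Activity 2 starts after activities 1 through 1 complete.
Predecessor durations: [6]
ES = 6 = 6

6


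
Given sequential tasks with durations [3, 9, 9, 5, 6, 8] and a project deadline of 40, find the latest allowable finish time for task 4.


LF(activity 4) = deadline - sum of successor durations
Successors: activities 5 through 6 with durations [6, 8]
Sum of successor durations = 14
LF = 40 - 14 = 26

26


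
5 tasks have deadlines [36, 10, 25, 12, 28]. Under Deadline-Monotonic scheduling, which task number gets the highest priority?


Sort tasks by relative deadline (ascending):
  Task 2: deadline = 10
  Task 4: deadline = 12
  Task 3: deadline = 25
  Task 5: deadline = 28
  Task 1: deadline = 36
Priority order (highest first): [2, 4, 3, 5, 1]
Highest priority task = 2

2


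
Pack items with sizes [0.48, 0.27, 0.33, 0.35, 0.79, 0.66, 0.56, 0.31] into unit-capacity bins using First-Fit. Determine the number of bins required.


Place items sequentially using First-Fit:
  Item 0.48 -> new Bin 1
  Item 0.27 -> Bin 1 (now 0.75)
  Item 0.33 -> new Bin 2
  Item 0.35 -> Bin 2 (now 0.68)
  Item 0.79 -> new Bin 3
  Item 0.66 -> new Bin 4
  Item 0.56 -> new Bin 5
  Item 0.31 -> Bin 2 (now 0.99)
Total bins used = 5

5


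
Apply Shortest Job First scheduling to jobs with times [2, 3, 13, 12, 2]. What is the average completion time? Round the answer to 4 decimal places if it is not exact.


SJF order (ascending): [2, 2, 3, 12, 13]
Completion times:
  Job 1: burst=2, C=2
  Job 2: burst=2, C=4
  Job 3: burst=3, C=7
  Job 4: burst=12, C=19
  Job 5: burst=13, C=32
Average completion = 64/5 = 12.8

12.8


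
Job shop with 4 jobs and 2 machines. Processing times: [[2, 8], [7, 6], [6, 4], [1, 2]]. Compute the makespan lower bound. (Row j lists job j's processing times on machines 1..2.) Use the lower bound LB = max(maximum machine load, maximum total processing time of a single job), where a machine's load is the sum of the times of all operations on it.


Machine loads:
  Machine 1: 2 + 7 + 6 + 1 = 16
  Machine 2: 8 + 6 + 4 + 2 = 20
Max machine load = 20
Job totals:
  Job 1: 10
  Job 2: 13
  Job 3: 10
  Job 4: 3
Max job total = 13
Lower bound = max(20, 13) = 20

20


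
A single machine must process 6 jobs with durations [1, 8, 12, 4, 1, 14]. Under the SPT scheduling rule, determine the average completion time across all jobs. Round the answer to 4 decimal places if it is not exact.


Sort jobs by processing time (SPT order): [1, 1, 4, 8, 12, 14]
Compute completion times sequentially:
  Job 1: processing = 1, completes at 1
  Job 2: processing = 1, completes at 2
  Job 3: processing = 4, completes at 6
  Job 4: processing = 8, completes at 14
  Job 5: processing = 12, completes at 26
  Job 6: processing = 14, completes at 40
Sum of completion times = 89
Average completion time = 89/6 = 14.8333

14.8333


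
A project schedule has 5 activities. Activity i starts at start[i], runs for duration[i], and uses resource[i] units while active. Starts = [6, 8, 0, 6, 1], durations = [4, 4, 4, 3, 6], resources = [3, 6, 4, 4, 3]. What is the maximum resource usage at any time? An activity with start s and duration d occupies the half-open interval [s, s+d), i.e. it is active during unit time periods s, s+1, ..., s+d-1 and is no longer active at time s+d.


Each activity i is active on [start_i, start_i + duration_i).
Compute total resource usage per time slot:
  t=0: active resources = [4], total = 4
  t=1: active resources = [4, 3], total = 7
  t=2: active resources = [4, 3], total = 7
  t=3: active resources = [4, 3], total = 7
  t=4: active resources = [3], total = 3
  t=5: active resources = [3], total = 3
  t=6: active resources = [3, 4, 3], total = 10
  t=7: active resources = [3, 4], total = 7
  t=8: active resources = [3, 6, 4], total = 13
  t=9: active resources = [3, 6], total = 9
  t=10: active resources = [6], total = 6
  t=11: active resources = [6], total = 6
Peak resource demand = 13

13


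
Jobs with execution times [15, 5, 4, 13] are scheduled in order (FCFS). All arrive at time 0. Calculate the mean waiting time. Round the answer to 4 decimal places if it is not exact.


FCFS order (as given): [15, 5, 4, 13]
Waiting times:
  Job 1: wait = 0
  Job 2: wait = 15
  Job 3: wait = 20
  Job 4: wait = 24
Sum of waiting times = 59
Average waiting time = 59/4 = 14.75

14.75


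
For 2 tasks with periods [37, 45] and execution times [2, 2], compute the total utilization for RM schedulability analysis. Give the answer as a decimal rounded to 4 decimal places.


Compute individual utilizations (exact fractions):
  Task 1: C/T = 2/37 (approx. 0.0541)
  Task 2: C/T = 2/45 (approx. 0.0444)
Total utilization U = 2/37 + 2/45 = 164/1665
Rounded to 4 decimal places: U = 0.0985
RM (Liu & Layland) bound for 2 tasks = 0.828427; compare with U = 164/1665 (approx. 0.098498)
U <= bound, so schedulable by RM sufficient condition.

0.0985


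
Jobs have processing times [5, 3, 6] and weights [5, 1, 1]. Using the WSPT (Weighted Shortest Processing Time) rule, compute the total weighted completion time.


Compute p/w ratios and sort ascending (WSPT): [(5, 5), (3, 1), (6, 1)]
Compute weighted completion times:
  Job (p=5,w=5): C=5, w*C=5*5=25
  Job (p=3,w=1): C=8, w*C=1*8=8
  Job (p=6,w=1): C=14, w*C=1*14=14
Total weighted completion time = 47

47


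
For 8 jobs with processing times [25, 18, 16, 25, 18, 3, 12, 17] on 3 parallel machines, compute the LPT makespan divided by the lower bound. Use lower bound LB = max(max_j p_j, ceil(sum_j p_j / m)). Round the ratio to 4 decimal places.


LPT order: [25, 25, 18, 18, 17, 16, 12, 3]
Machine loads after assignment: [42, 44, 48]
LPT makespan = 48
Lower bound = max(max_job, ceil(total/3)) = max(25, 45) = 45
Ratio = 48 / 45 = 1.0667

1.0667


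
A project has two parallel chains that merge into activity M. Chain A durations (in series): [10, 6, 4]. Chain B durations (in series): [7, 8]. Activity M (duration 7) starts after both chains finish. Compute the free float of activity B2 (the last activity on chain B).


ES(B2) = sum of predecessors on chain B = 7
EF(B2) = ES + duration = 7 + 8 = 15
Successor of B2 is M. ES(M) = max(sum(A), sum(B)) = max(20, 15) = 20
Free float = ES(successor) - EF(current) = 20 - 15 = 5

5


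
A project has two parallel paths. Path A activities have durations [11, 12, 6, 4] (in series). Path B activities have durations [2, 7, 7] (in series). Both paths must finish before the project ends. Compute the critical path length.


Path A total = 11 + 12 + 6 + 4 = 33
Path B total = 2 + 7 + 7 = 16
Critical path = longest path = max(33, 16) = 33

33


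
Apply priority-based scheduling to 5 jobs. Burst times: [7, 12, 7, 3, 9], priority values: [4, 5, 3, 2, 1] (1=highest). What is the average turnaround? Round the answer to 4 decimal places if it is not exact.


Sort by priority (ascending = highest first):
Order: [(1, 9), (2, 3), (3, 7), (4, 7), (5, 12)]
Completion times:
  Priority 1, burst=9, C=9
  Priority 2, burst=3, C=12
  Priority 3, burst=7, C=19
  Priority 4, burst=7, C=26
  Priority 5, burst=12, C=38
Average turnaround = 104/5 = 20.8

20.8


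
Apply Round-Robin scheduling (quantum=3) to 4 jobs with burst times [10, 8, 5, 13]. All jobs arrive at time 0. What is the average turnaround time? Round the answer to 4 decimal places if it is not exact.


Time quantum = 3
Execution trace:
  J1 runs 3 units, time = 3
  J2 runs 3 units, time = 6
  J3 runs 3 units, time = 9
  J4 runs 3 units, time = 12
  J1 runs 3 units, time = 15
  J2 runs 3 units, time = 18
  J3 runs 2 units, time = 20
  J4 runs 3 units, time = 23
  J1 runs 3 units, time = 26
  J2 runs 2 units, time = 28
  J4 runs 3 units, time = 31
  J1 runs 1 units, time = 32
  J4 runs 3 units, time = 35
  J4 runs 1 units, time = 36
Finish times: [32, 28, 20, 36]
Average turnaround = 116/4 = 29.0

29.0


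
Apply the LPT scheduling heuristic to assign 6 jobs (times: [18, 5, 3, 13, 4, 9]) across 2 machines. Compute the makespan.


Sort jobs in decreasing order (LPT): [18, 13, 9, 5, 4, 3]
Assign each job to the least loaded machine:
  Machine 1: jobs [18, 5, 3], load = 26
  Machine 2: jobs [13, 9, 4], load = 26
Makespan = max load = 26

26


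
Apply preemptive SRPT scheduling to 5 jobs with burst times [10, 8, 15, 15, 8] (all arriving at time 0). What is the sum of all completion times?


Since all jobs arrive at t=0, SRPT equals SPT ordering.
SPT order: [8, 8, 10, 15, 15]
Completion times:
  Job 1: p=8, C=8
  Job 2: p=8, C=16
  Job 3: p=10, C=26
  Job 4: p=15, C=41
  Job 5: p=15, C=56
Total completion time = 8 + 16 + 26 + 41 + 56 = 147

147


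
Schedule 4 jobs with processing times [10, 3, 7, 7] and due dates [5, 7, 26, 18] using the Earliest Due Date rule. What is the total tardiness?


Sort by due date (EDD order): [(10, 5), (3, 7), (7, 18), (7, 26)]
Compute completion times and tardiness:
  Job 1: p=10, d=5, C=10, tardiness=max(0,10-5)=5
  Job 2: p=3, d=7, C=13, tardiness=max(0,13-7)=6
  Job 3: p=7, d=18, C=20, tardiness=max(0,20-18)=2
  Job 4: p=7, d=26, C=27, tardiness=max(0,27-26)=1
Total tardiness = 14

14


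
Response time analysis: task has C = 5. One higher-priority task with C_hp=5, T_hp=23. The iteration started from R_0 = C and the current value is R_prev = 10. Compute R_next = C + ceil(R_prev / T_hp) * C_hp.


R_next = C + ceil(R_prev / T_hp) * C_hp
ceil(10 / 23) = ceil(0.4348) = 1
Interference = 1 * 5 = 5
R_next = 5 + 5 = 10
R_next = R_prev, so the iteration has converged (response time = 10).

10


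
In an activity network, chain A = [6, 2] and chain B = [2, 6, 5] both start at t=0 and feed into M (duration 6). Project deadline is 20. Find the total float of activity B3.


Forward pass: ES(B3) = sum of predecessors on chain B = 8
EF = ES + duration = 8 + 5 = 13
Backward pass: LF(M) = deadline = 20; LS(M) = 20 - 6 = 14
LF(B3) = LS(M) - sum(successors on chain B) = 14 - 0 = 14
LS = LF - duration = 14 - 5 = 9
Total float = LS - ES = 9 - 8 = 1

1


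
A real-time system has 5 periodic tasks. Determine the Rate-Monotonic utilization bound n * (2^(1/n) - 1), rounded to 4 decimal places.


Compute 2^(1/5) = 1.1486983550
Subtract 1: 1.1486983550 - 1 = 0.1486983550
Multiply by n: 5 * 0.1486983550 = 0.7434917750
Round to 4 dp: 0.7435

0.7435


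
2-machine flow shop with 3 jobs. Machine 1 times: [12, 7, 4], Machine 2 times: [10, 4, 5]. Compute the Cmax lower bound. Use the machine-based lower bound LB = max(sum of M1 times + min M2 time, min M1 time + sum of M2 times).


LB1 = sum(M1 times) + min(M2 times) = 23 + 4 = 27
LB2 = min(M1 times) + sum(M2 times) = 4 + 19 = 23
Lower bound = max(LB1, LB2) = max(27, 23) = 27

27


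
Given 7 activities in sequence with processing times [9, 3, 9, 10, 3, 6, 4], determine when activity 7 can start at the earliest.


Activity 7 starts after activities 1 through 6 complete.
Predecessor durations: [9, 3, 9, 10, 3, 6]
ES = 9 + 3 + 9 + 10 + 3 + 6 = 40

40


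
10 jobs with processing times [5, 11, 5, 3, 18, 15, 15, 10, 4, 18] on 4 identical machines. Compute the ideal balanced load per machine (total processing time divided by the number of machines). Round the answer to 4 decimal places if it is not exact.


Total processing time = 5 + 11 + 5 + 3 + 18 + 15 + 15 + 10 + 4 + 18 = 104
Number of machines = 4
Ideal balanced load = 104 / 4 = 26.0

26.0


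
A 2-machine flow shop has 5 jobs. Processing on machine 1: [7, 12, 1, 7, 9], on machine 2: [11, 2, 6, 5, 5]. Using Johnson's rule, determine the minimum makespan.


Apply Johnson's rule:
  Group 1 (a <= b): [(3, 1, 6), (1, 7, 11)]
  Group 2 (a > b): [(4, 7, 5), (5, 9, 5), (2, 12, 2)]
Optimal job order: [3, 1, 4, 5, 2]
Schedule:
  Job 3: M1 done at 1, M2 done at 7
  Job 1: M1 done at 8, M2 done at 19
  Job 4: M1 done at 15, M2 done at 24
  Job 5: M1 done at 24, M2 done at 29
  Job 2: M1 done at 36, M2 done at 38
Makespan = 38

38


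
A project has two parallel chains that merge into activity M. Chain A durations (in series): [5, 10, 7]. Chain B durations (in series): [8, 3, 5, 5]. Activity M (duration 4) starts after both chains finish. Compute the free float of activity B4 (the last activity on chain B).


ES(B4) = sum of predecessors on chain B = 16
EF(B4) = ES + duration = 16 + 5 = 21
Successor of B4 is M. ES(M) = max(sum(A), sum(B)) = max(22, 21) = 22
Free float = ES(successor) - EF(current) = 22 - 21 = 1

1


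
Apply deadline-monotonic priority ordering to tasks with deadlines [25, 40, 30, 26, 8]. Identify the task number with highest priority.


Sort tasks by relative deadline (ascending):
  Task 5: deadline = 8
  Task 1: deadline = 25
  Task 4: deadline = 26
  Task 3: deadline = 30
  Task 2: deadline = 40
Priority order (highest first): [5, 1, 4, 3, 2]
Highest priority task = 5

5


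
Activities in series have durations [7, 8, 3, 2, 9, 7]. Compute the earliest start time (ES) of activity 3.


Activity 3 starts after activities 1 through 2 complete.
Predecessor durations: [7, 8]
ES = 7 + 8 = 15

15


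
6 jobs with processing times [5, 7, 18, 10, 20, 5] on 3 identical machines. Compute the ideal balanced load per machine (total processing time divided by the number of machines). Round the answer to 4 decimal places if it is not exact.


Total processing time = 5 + 7 + 18 + 10 + 20 + 5 = 65
Number of machines = 3
Ideal balanced load = 65 / 3 = 21.6667

21.6667


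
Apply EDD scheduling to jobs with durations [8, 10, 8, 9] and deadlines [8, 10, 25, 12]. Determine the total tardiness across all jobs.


Sort by due date (EDD order): [(8, 8), (10, 10), (9, 12), (8, 25)]
Compute completion times and tardiness:
  Job 1: p=8, d=8, C=8, tardiness=max(0,8-8)=0
  Job 2: p=10, d=10, C=18, tardiness=max(0,18-10)=8
  Job 3: p=9, d=12, C=27, tardiness=max(0,27-12)=15
  Job 4: p=8, d=25, C=35, tardiness=max(0,35-25)=10
Total tardiness = 33

33


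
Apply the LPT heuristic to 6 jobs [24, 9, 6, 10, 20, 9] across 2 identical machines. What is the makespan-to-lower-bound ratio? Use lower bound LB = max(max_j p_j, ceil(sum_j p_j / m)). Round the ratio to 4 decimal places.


LPT order: [24, 20, 10, 9, 9, 6]
Machine loads after assignment: [39, 39]
LPT makespan = 39
Lower bound = max(max_job, ceil(total/2)) = max(24, 39) = 39
Ratio = 39 / 39 = 1.0

1.0


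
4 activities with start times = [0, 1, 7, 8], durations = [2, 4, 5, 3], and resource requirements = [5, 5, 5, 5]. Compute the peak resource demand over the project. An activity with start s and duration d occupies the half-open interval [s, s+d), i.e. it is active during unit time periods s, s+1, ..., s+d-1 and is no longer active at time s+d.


Each activity i is active on [start_i, start_i + duration_i).
Compute total resource usage per time slot:
  t=0: active resources = [5], total = 5
  t=1: active resources = [5, 5], total = 10
  t=2: active resources = [5], total = 5
  t=3: active resources = [5], total = 5
  t=4: active resources = [5], total = 5
  t=5: active resources = [], total = 0
  t=6: active resources = [], total = 0
  t=7: active resources = [5], total = 5
  t=8: active resources = [5, 5], total = 10
  t=9: active resources = [5, 5], total = 10
  t=10: active resources = [5, 5], total = 10
  t=11: active resources = [5], total = 5
Peak resource demand = 10

10


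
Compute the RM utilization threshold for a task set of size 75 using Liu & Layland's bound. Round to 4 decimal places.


Compute 2^(1/75) = 1.0092848012
Subtract 1: 1.0092848012 - 1 = 0.0092848012
Multiply by n: 75 * 0.0092848012 = 0.6963600900
Round to 4 dp: 0.6964

0.6964


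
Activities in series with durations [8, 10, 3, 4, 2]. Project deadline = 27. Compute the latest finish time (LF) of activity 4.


LF(activity 4) = deadline - sum of successor durations
Successors: activities 5 through 5 with durations [2]
Sum of successor durations = 2
LF = 27 - 2 = 25

25


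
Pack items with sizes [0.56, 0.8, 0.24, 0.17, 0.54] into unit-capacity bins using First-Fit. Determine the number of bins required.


Place items sequentially using First-Fit:
  Item 0.56 -> new Bin 1
  Item 0.8 -> new Bin 2
  Item 0.24 -> Bin 1 (now 0.8)
  Item 0.17 -> Bin 1 (now 0.97)
  Item 0.54 -> new Bin 3
Total bins used = 3

3


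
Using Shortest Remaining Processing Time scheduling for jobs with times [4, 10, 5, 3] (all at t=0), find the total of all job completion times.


Since all jobs arrive at t=0, SRPT equals SPT ordering.
SPT order: [3, 4, 5, 10]
Completion times:
  Job 1: p=3, C=3
  Job 2: p=4, C=7
  Job 3: p=5, C=12
  Job 4: p=10, C=22
Total completion time = 3 + 7 + 12 + 22 = 44

44


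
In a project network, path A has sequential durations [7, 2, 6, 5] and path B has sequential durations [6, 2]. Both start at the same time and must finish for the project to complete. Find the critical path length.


Path A total = 7 + 2 + 6 + 5 = 20
Path B total = 6 + 2 = 8
Critical path = longest path = max(20, 8) = 20

20


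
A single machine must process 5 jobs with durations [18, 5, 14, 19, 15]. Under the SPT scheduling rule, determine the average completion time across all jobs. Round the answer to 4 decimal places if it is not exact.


Sort jobs by processing time (SPT order): [5, 14, 15, 18, 19]
Compute completion times sequentially:
  Job 1: processing = 5, completes at 5
  Job 2: processing = 14, completes at 19
  Job 3: processing = 15, completes at 34
  Job 4: processing = 18, completes at 52
  Job 5: processing = 19, completes at 71
Sum of completion times = 181
Average completion time = 181/5 = 36.2

36.2


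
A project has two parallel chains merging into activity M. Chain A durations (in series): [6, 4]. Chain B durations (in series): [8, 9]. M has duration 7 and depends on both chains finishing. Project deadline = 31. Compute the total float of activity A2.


Forward pass: ES(A2) = sum of predecessors on chain A = 6
EF = ES + duration = 6 + 4 = 10
Backward pass: LF(M) = deadline = 31; LS(M) = 31 - 7 = 24
LF(A2) = LS(M) - sum(successors on chain A) = 24 - 0 = 24
LS = LF - duration = 24 - 4 = 20
Total float = LS - ES = 20 - 6 = 14

14
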